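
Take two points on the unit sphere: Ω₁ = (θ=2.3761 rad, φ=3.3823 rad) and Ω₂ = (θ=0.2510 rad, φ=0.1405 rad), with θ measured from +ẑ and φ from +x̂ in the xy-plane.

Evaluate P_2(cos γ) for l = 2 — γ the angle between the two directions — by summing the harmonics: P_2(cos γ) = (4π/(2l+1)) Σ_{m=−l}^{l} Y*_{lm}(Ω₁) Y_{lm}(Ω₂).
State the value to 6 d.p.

0.634513

Term-by-term m-sum for l=2 (normalisation 4π/5 = 2.513274):
  m=-2: (0.164372, 0.085870) × (0.022894, -0.006608) = (0.004331, 0.000880)  (running Σ = (0.004331, 0.000880))
  m=-1: (0.374841, 0.092011) × (0.184036, -0.026029) = (0.071379, 0.007177)  (running Σ = (0.075710, 0.008056))
  m=0: (0.176525, -0.000000) × (0.572415, 0.000000) = (0.101045, 0.000000)  (running Σ = (0.176755, 0.008056))
  m=1: (-0.374841, 0.092011) × (-0.184036, -0.026029) = (0.071379, -0.007177)  (running Σ = (0.248134, 0.000880))
  m=2: (0.164372, -0.085870) × (0.022894, 0.006608) = (0.004331, -0.000880)  (running Σ = (0.252465, 0.000000))
Σ over m = (0.252465, 0.000000); ×(4π/5) → (0.634513, 0.000000). Real part: 0.634513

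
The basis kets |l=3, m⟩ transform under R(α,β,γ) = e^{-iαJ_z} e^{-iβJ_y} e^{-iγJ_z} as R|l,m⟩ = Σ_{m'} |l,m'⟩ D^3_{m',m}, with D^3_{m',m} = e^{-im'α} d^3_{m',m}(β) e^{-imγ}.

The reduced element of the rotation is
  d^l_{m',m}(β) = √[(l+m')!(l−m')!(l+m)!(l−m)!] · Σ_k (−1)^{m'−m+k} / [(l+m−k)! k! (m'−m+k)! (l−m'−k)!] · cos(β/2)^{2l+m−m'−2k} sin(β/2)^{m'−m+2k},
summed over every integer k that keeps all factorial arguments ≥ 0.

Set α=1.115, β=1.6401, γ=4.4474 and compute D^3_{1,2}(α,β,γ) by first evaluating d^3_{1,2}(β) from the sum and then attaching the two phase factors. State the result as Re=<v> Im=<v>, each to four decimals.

Re=0.3696 Im=-0.2448

Split into d^3_{1,2}(β=1.6401) × two z-phases.
With c≡cos(β/2)=0.682185 and s≡sin(β/2)=0.731180, N=[24·2·120·1]^{1/2}=75.894664
k: max(0,(2)−(1))=1 … min(3+(2),3−(1))=2
  k=1: (−1)^0·75.8947/(24)·0.6822^5·0.7312^1 = +0.341613
  k=2: (−1)^1·75.8947/(12)·0.6822^3·0.7312^3 = -0.784890
d^3_{1,2}(1.6401) = +0.341613 -0.784890 = -0.443277
D = (+0.440177-0.897911i)·(-0.443277)·(-0.862818-0.505514i) = +0.369560-0.244785i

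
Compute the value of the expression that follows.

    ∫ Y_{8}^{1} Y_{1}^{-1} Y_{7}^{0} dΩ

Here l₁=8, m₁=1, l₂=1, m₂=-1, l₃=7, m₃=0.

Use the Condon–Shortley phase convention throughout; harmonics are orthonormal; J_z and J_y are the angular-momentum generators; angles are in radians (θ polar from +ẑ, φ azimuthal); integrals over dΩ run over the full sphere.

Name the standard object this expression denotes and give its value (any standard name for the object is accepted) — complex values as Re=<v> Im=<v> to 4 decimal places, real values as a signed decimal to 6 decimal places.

This is a Gaunt coefficient — the integral of a triple product of spherical harmonics over the sphere.
Rules hold: Σm=0, L=16 even, 7≤7≤9.
N = 17·3·15 = 765
Δ = 2!·14!·0!/17! = 1/2040
Racah Σ t=1..1: t=1:−1/25401600 = -1/25401600
⇒ 3j(8 1 7; 0 0 0)² = 8/255, sgn +1
Racah Σ t=0..0: t=0:+1/50803200 = 1/50803200
⇒ 3j(8 1 7; 1 -1 0)² = 3/170, sgn -1
4πI² = N·(3j₀)²·(3jₘ)² = 36/85
I = -1·√(0.423529/4π) = -0.18358486

Gaunt coefficient, -0.183585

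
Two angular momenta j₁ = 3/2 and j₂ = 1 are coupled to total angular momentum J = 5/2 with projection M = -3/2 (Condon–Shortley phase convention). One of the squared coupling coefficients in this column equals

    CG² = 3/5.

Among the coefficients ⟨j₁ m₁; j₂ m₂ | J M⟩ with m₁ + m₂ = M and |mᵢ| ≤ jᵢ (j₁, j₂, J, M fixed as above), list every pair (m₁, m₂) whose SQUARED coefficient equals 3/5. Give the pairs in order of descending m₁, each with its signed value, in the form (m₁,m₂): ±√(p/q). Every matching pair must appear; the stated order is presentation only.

(-1/2,-1): +√(3/5)

Admissible pairs with m₁+m₂ = M = -3/2: (-3/2,0), (-1/2,-1)
  (m₁,m₂)=(-1/2,-1): CG² = 3/5, CG = +√(3/5)   ← matches the target
  (m₁,m₂)=(-3/2,0): CG² = 2/5, CG = +√(2/5)
Pairs with CG² = 3/5: (-1/2,-1): +√(3/5)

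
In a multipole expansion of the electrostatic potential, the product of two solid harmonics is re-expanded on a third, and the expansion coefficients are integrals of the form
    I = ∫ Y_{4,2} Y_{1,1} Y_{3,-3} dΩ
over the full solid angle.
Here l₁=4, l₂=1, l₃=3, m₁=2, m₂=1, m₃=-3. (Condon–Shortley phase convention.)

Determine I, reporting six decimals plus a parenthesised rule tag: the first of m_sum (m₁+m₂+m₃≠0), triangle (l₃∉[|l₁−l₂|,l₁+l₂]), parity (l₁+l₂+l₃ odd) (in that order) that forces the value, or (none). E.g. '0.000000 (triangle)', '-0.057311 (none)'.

Rules hold: Σm=0, L=8 even, 3≤3≤5.
N = 9·3·7 = 189
Δ = 2!·6!·0!/9! = 1/252
Racah Σ t=1..1: t=1:−1/36 = -1/36
⇒ 3j(4 1 3; 0 0 0)² = 4/63, sgn +1
Racah Σ t=2..2: t=2:+1/1440 = 1/1440
⇒ 3j(4 1 3; 2 1 -3)² = 1/252, sgn +1
4πI² = N·(3j₀)²·(3jₘ)² = 1/21
I = +1·√(0.047619/4π) = 0.06155813
No selection rule forces the value: the integral is nonzero (none).

0.061558 (none)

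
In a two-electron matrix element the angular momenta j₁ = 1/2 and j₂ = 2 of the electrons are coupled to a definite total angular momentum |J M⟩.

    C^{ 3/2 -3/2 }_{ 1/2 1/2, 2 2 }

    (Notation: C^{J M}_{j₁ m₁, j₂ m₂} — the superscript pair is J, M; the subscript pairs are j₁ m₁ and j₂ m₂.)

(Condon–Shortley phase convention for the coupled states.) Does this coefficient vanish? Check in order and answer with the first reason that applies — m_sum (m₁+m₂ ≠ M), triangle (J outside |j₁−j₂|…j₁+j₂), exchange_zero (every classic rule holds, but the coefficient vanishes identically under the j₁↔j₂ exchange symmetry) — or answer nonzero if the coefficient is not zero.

m_sum

m-sum: m₁+m₂ = 1/2+2 = 5/2, M = -3/2  ✗ ⇒ coefficient is 0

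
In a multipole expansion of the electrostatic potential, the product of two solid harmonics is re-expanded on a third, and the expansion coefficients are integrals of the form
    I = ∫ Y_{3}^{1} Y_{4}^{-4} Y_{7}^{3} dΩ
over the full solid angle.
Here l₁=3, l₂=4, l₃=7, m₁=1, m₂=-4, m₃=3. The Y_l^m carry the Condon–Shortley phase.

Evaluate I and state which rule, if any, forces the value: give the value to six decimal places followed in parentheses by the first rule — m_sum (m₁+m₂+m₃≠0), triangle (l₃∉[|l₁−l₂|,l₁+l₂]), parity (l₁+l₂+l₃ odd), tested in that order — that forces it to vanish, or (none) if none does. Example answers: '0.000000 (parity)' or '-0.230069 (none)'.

-0.045200 (none)

m-sum 0 ✓  L=14 even ✓  1≤7≤7 ✓
Π(2lᵢ+1) = 7×9×15 = 945
triangle coeff Δ(3,4,7) = 1/45045
Σ_t [0,0]: t=0:+1/20736 = 1/20736
(3j)²=35/1287 [(3 4 7; 0 0 0)], sign=-1
Σ_t [0,0]: t=0:+1/1935360 = 1/1935360
(3j)²=1/1001 [(3 4 7; 1 -4 3)], sign=+1
⇒ 4πI² = 525/20449
I = (-1)√(525/20449/(4π)) = -0.04520003
No selection rule forces the value: the integral is nonzero (none).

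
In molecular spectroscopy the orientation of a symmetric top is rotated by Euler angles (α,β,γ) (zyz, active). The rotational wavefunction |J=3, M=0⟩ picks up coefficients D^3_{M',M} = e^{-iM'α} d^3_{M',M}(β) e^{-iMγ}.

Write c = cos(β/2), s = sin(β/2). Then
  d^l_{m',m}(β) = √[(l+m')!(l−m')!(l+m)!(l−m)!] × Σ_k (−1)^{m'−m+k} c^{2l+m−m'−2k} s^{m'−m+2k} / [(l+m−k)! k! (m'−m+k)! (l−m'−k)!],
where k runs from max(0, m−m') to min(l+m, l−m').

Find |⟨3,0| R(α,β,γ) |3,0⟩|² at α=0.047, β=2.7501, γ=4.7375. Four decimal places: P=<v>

Split into d^3_{0,0}(β=2.7501) × two z-phases.
With c≡cos(β/2)=0.194499 and s≡sin(β/2)=0.980903, N=[6·6·6·6]^{1/2}=36.000000
k: max(0,(0)−(0))=0 … min(3+(0),3−(0))=3
  k=0: (−1)^0·36.0000/(36)·0.1945^6·0.9809^0 = +0.000054
  k=1: (−1)^1·36.0000/(4)·0.1945^4·0.9809^2 = -0.012393
  k=2: (−1)^2·36.0000/(4)·0.1945^2·0.9809^4 = +0.315195
  k=3: (−1)^3·36.0000/(36)·0.1945^0·0.9809^6 = -0.890750
d^3_{0,0}(2.7501) = +0.000054 -0.012393 +0.315195 -0.890750 = -0.587893
|D^3_{0,0}|² = |d^3_{0,0}(β)|² = (-0.587893)² = 0.345618 (the z-rotation phases have unit modulus)

P=0.3456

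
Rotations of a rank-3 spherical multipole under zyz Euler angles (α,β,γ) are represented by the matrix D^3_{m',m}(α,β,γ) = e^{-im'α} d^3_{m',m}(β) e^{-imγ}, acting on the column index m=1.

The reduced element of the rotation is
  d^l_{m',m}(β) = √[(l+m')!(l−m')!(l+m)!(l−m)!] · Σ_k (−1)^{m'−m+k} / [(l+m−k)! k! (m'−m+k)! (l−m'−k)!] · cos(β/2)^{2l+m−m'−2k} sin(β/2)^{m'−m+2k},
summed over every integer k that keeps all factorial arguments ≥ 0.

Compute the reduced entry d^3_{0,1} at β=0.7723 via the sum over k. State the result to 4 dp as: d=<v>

d=0.4730

d^3_{0,1}(β=0.7723) via the finite sum:
c=cos(0.772300/2)=0.926366, s=sin(0.772300/2)=0.376625; N=√[6·6·24·2]=41.569219
The bounds max(0,m−m')=1 and min(l+m,l−m')=3 give 3 terms
  k=1: (−1)^0·41.5692/(12)·0.9264^5·0.3766^1 = +0.890046
  k=2: (−1)^1·41.5692/(4)·0.9264^3·0.3766^3 = -0.441353
  k=3: (−1)^2·41.5692/(12)·0.9264^1·0.3766^5 = +0.024317
d^3_{0,1}(0.7723) = +0.890046 -0.441353 +0.024317 = +0.473010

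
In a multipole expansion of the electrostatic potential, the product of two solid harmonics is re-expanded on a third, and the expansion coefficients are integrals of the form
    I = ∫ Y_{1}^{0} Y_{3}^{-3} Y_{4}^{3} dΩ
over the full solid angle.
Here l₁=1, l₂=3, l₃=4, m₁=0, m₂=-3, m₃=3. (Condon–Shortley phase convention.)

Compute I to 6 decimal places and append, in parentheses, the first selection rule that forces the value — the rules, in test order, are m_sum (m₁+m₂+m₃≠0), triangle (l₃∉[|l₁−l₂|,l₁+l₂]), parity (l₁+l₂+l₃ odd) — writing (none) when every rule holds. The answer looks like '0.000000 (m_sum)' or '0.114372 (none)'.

-0.162868 (none)

Rules hold: Σm=0, L=8 even, 2≤4≤4.
N = 3·7·9 = 189
Δ = 0!·2!·6!/9! = 1/252
Racah Σ t=0..0: t=0:+1/36 = 1/36
⇒ 3j(1 3 4; 0 0 0)² = 4/63, sgn +1
Racah Σ t=0..0: t=0:+1/720 = 1/720
⇒ 3j(1 3 4; 0 -3 3)² = 1/36, sgn -1
4πI² = N·(3j₀)²·(3jₘ)² = 1/3
I = -1·√(0.333333/4π) = -0.16286750
No selection rule forces the value: the integral is nonzero (none).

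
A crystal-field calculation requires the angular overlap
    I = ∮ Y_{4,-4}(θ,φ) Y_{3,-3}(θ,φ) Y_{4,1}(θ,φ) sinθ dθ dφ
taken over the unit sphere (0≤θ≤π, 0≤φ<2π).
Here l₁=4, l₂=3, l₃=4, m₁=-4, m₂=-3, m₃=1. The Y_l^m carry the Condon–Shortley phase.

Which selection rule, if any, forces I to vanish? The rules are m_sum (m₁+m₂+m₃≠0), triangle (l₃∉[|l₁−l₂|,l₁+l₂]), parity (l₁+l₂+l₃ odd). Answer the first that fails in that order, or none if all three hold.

m_sum

m₁+m₂+m₃ = -4 − 3 + 1 = -6  ✗
triangle: |4−3|=1 ≤ l₃=4 ≤ 4+3=7
parity: l₁+l₂+l₃ = 11 is odd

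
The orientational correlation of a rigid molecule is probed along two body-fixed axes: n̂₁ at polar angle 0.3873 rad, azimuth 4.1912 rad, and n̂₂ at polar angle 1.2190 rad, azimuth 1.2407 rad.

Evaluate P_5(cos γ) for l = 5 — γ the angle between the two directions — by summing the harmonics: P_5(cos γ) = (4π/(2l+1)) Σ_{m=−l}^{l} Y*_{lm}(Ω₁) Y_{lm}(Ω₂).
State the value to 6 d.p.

-0.054240

Term-by-term m-sum for l=5 (normalisation 4π/11 = 1.142397):
  m=-5: (-0.001821+0.003068i) × (+0.337305+0.026935i) = -0.000697+0.000986i  (running Σ = -0.000697+0.000986i)
  m=-4: (-0.013596-0.024081i) × (+0.097331+0.380528i) = +0.007840-0.007517i  (running Σ = +0.007144-0.006532i)
  m=-3: (+0.125176+0.000905i) × (-0.016428+0.010775i) = -0.002066+0.001334i  (running Σ = +0.005077-0.005198i)
  m=-2: (-0.177420+0.303909i) × (+0.261704+0.203190i) = -0.108183+0.043484i  (running Σ = -0.103105+0.038286i)
  m=-1: (-0.267012-0.465063i) × (-0.035695+0.104178i) = +0.057980-0.011216i  (running Σ = -0.045125+0.027070i)
  m=0: (+0.140082-0.000000i) × (+0.305329+0.000000i) = +0.042771+0.000000i  (running Σ = -0.002354+0.027070i)
  m=1: (+0.267012-0.465063i) × (+0.035695+0.104178i) = +0.057980+0.011216i  (running Σ = +0.055626+0.038286i)
  m=2: (-0.177420-0.303909i) × (+0.261704-0.203190i) = -0.108183-0.043484i  (running Σ = -0.052557-0.005198i)
  m=3: (-0.125176+0.000905i) × (+0.016428+0.010775i) = -0.002066-0.001334i  (running Σ = -0.054623-0.006532i)
  m=4: (-0.013596+0.024081i) × (+0.097331-0.380528i) = +0.007840+0.007517i  (running Σ = -0.046782+0.000986i)
  m=5: (+0.001821+0.003068i) × (-0.337305+0.026935i) = -0.000697-0.000986i  (running Σ = -0.047479+0.000000i)
Σ over m = -0.047479+0.000000i; ×(4π/11) → -0.054240+0.000000i. Real part: -0.054240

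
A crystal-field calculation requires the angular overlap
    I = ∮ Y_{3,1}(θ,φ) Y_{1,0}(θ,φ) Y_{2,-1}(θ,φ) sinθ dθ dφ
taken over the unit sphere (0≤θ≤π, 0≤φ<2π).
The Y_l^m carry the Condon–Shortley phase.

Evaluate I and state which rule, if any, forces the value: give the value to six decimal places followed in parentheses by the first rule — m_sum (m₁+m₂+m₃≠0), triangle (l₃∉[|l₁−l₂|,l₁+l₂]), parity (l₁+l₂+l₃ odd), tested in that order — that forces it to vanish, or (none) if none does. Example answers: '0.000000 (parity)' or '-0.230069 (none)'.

Rules hold: Σm=0, L=6 even, 2≤2≤4.
N = 7·3·5 = 105
Δ = 2!·4!·0!/7! = 1/105
Racah Σ t=1..1: t=1:−1/4 = -1/4
⇒ 3j(3 1 2; 0 0 0)² = 3/35, sgn -1
Racah Σ t=1..1: t=1:−1/6 = -1/6
⇒ 3j(3 1 2; 1 0 -1)² = 8/105, sgn +1
4πI² = N·(3j₀)²·(3jₘ)² = 24/35
I = -1·√(0.685714/4π) = -0.23359668
No selection rule forces the value: the integral is nonzero (none).

-0.233597 (none)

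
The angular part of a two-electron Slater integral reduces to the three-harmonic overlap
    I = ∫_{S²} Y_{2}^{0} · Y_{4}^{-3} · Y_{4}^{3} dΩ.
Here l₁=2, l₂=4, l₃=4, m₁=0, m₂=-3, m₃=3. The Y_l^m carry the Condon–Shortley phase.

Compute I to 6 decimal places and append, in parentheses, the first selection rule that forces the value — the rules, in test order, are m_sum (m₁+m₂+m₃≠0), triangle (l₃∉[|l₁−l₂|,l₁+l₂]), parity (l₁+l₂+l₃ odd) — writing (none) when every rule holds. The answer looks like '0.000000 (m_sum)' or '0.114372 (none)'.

0.057344 (none)

m-sum 0 ✓  L=10 even ✓  2≤4≤6 ✓
Π(2lᵢ+1) = 5×9×9 = 405
triangle coeff Δ(2,4,4) = 1/13860
Σ_t [0,2]: t=0:+1/192 t=1:−1/36 t=2:+1/192 = -5/288
(3j)²=20/693 [(2 4 4; 0 0 0)], sign=-1
Σ_t [0,1]: t=0:+1/480 t=1:−1/720 = 1/1440
(3j)²=7/1980 [(2 4 4; 0 -3 3)], sign=-1
⇒ 4πI² = 5/121
I = (+1)√(5/121/(4π)) = 0.05734392
No selection rule forces the value: the integral is nonzero (none).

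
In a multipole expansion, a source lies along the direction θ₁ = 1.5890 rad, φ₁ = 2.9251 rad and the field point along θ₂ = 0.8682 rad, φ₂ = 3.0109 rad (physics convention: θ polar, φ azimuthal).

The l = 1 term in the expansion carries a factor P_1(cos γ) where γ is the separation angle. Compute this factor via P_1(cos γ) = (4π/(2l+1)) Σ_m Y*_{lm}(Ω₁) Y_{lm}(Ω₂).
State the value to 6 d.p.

0.748471

Summing Y*_{l m}(θ₁,φ₁)·Y_{l m}(θ₂,φ₂) over m ∈ [−1, 1]; prefactor 4π/(2·1+1) = 4.188790:
  m=-1: (-0.337373+0.074202i) × (-0.261421-0.034362i) = +0.090746-0.007805i  (running Σ = +0.090746-0.007805i)
  m=0: (-0.008894-0.000000i) × (+0.315736+0.000000i) = -0.002808-0.000000i  (running Σ = +0.087938-0.007805i)
  m=1: (+0.337373+0.074202i) × (+0.261421-0.034362i) = +0.090746+0.007805i  (running Σ = +0.178684+0.000000i)
Accumulated sum +0.178684+0.000000i; after 4π/(2l+1) scaling, +0.748471+0.000000i ⇒ P_1 = 0.748471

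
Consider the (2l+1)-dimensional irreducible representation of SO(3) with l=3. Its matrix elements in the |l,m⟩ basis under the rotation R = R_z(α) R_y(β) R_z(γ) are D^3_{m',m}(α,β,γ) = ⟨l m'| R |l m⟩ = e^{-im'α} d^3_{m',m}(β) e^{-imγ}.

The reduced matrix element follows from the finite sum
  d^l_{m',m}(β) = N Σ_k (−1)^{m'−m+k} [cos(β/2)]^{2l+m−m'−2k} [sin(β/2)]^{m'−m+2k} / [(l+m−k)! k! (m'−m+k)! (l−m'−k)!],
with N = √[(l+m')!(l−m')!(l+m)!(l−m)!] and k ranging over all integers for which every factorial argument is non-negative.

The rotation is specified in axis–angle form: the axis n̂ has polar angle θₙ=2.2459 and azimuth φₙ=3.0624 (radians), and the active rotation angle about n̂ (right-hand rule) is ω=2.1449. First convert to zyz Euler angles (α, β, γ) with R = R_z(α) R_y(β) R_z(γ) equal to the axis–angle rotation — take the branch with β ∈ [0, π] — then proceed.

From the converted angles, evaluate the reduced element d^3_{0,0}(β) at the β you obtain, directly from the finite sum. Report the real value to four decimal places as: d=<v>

d=-0.0889

Axis–angle → zyz. n̂ = (sinθₙcosφₙ, sinθₙsinφₙ, cosθₙ) = (-0.778196, +0.061757, -0.624978), ω = 2.1449.
R = I cosω + sinω [n̂]ₓ + (1−cosω) n̂n̂ᵀ gives
  R = [+0.391390, +0.450623, +0.802342; -0.598940, -0.537197, +0.593877; +0.698631, -0.712992, +0.059642]
β = atan2(√(R₁₃²+R₂₃²), R₃₃) = 1.511119; α = atan2(R₂₃, R₁₃) mod 2π = 0.637186; γ = atan2(R₃₂, −R₃₁) mod 2π = 3.937164
d^3_{0,0}(β=1.5111) via the finite sum:
Half-angle: c=0.727888, s=0.685696. N=√(6·6·6·6)=36.000000
k: max(0,(0)−(0))=0 … min(3+(0),3−(0))=3
  k=0: (−1)^0·36.0000/(36)·0.7279^6·0.6857^0 = +0.148726
  k=1: (−1)^1·36.0000/(4)·0.7279^4·0.6857^2 = -1.187857
  k=2: (−1)^2·36.0000/(4)·0.7279^2·0.6857^4 = +1.054139
  k=3: (−1)^3·36.0000/(36)·0.7279^0·0.6857^6 = -0.103942
d^3_{0,0}(1.5111) = +0.148726 -1.187857 +1.054139 -0.103942 = -0.088933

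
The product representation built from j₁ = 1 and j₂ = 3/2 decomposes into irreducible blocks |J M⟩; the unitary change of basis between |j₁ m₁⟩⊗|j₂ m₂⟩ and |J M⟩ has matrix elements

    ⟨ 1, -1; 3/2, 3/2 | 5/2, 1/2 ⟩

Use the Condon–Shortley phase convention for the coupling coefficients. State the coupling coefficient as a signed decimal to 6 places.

√[6·0!2!3!/6! · 0!2!3!0!3!2!] = √(72/5)
  +(−1)^0/∏(0,0,2,3,0,0)! = 1/12  (running 1/12)
⟨..|..⟩ = √(72/5)·(1/12) = +0.316228

+0.316228  (= +√(1/10))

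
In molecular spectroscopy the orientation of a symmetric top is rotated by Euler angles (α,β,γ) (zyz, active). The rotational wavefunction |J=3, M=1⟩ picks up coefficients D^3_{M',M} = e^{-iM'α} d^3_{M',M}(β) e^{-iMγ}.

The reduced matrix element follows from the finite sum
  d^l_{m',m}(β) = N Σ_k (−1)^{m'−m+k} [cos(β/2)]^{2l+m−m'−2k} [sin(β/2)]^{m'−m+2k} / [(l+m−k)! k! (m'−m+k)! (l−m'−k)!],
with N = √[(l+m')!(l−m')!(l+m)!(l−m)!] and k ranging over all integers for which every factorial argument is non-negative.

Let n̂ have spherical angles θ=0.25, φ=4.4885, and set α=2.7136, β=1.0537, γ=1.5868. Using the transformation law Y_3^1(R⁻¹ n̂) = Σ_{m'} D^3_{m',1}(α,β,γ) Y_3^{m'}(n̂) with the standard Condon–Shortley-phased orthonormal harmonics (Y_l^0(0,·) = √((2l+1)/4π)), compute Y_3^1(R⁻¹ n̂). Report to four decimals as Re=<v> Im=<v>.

Need the full column D^3_{m',1} for m'=−3..3 at α=2.7136, β=1.0537, γ=1.5868.
cos(β/2)=0.864395, sin(β/2)=0.502813
d^3_{-3,1}: single k=4 term ⇒ +0.184968;  D = +0.178226+0.049482i
d^3_{-2,1}: k∈[3..4] ⇒ +0.519262 -0.087851 = +0.431411;  D = -0.330293-0.277529i
d^3_{-1,1}: k∈[2..4] ⇒ +0.846864 -0.382068 +0.016160 = +0.480956;  D = +0.206595+0.434323i
d^3_{0,1}: k∈[1..3] ⇒ +0.840541 -0.853235 +0.096236 = +0.083542;  D = -0.001337-0.083531i
d^3_{1,1}: k∈[0..2] ⇒ +0.417133 -1.129152 +0.286551 = -0.425468;  D = +0.170371-0.389868i
d^3_{2,1}: k∈[0..1] ⇒ -0.767305 +0.519262 = -0.248043;  D = -0.184701+0.165563i
d^3_{3,1}: single k=0 term ⇒ +0.546648;  D = -0.521775+0.163019i
Y_3^{m'}(θ=0.25,φ=4.4885) and Σ D·Y over m':
  (+0.1782+0.0495i)·(+0.0039-0.0049i)  (-0.3303-0.2775i)·(-0.0546-0.0262i)  (+0.2066+0.4343i)·(-0.0656+0.2880i)  (-0.0013-0.0835i)·(+0.6125+0.0000i)  (+0.1704-0.3899i)·(+0.0656+0.2880i)  (-0.1847+0.1656i)·(-0.0546+0.0262i)  (-0.5218+0.1630i)·(-0.0039-0.0049i)
Y_3^1(R⁻¹ n̂) = +0.004315+0.014541i

Re=0.0043 Im=0.0145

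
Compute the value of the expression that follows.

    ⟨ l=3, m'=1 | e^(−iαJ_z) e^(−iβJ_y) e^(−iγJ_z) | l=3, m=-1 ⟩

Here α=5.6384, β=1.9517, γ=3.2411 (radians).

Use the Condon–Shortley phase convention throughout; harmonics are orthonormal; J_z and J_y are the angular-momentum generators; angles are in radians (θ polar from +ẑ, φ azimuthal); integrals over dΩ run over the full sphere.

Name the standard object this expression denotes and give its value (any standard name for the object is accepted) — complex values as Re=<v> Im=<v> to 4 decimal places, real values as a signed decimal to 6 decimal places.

Wigner D-matrix element, Re=0.3335 Im=0.3072

This is a Wigner D-matrix element — the rotation-matrix element ⟨l m'| R(α,β,γ) |l m⟩ in the angular-momentum basis.
Split into d^3_{1,-1}(β=1.9517) × two z-phases.
With c≡cos(β/2)=0.560464 and s≡sin(β/2)=0.828179, N=[24·2·2·24]^{1/2}=48.000000
k∈{0,1,2} keeps every argument non-negative
  k=0: (−1)^2·48.0000/(8)·0.5605^4·0.8282^2 = +0.406061
  k=1: (−1)^3·48.0000/(6)·0.5605^2·0.8282^4 = -1.182175
  k=2: (−1)^4·48.0000/(48)·0.5605^0·0.8282^6 = +0.322659
d^3_{1,-1}(1.9517) = +0.406061 -1.182175 +0.322659 = -0.453455
Phases: e^{-i·(1)·5.6384}=+0.799229+0.601027i, e^{-i·(-1)·3.2411}=-0.995053-0.099343i ⇒ D=+0.333547+0.307194i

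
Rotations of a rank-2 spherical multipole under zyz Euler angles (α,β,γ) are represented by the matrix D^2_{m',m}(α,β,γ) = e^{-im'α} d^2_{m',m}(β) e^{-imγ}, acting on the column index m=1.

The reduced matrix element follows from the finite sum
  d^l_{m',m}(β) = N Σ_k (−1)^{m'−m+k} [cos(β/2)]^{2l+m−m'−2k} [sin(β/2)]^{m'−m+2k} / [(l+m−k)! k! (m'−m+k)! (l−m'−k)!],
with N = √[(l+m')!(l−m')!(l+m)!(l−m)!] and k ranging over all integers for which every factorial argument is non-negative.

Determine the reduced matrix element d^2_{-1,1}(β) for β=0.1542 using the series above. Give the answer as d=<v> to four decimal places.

d=0.0177

d^2_{-1,1}(β=0.1542) via the finite sum:
Half-angle: c=0.997029, s=0.077024. N=√(1·6·6·1)=6.000000
k: max(0,(1)−(-1))=2 … min(2+(1),2−(-1))=3
  k=2: (−1)^0·6.0000/(2)·0.9970^2·0.0770^2 = +0.017692
  k=3: (−1)^1·6.0000/(6)·0.9970^0·0.0770^4 = -0.000035
d^2_{-1,1}(0.1542) = +0.017692 -0.000035 = +0.017657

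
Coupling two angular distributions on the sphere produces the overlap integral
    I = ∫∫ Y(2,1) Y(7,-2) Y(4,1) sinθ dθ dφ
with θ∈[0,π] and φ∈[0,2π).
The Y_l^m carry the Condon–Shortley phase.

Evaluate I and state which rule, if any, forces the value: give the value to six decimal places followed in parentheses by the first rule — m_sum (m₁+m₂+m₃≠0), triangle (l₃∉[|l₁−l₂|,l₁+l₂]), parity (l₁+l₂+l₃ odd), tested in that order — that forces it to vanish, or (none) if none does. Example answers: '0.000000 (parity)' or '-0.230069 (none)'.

0.000000 (triangle)

triangle: need 5≤l₃≤9, have 4; I=0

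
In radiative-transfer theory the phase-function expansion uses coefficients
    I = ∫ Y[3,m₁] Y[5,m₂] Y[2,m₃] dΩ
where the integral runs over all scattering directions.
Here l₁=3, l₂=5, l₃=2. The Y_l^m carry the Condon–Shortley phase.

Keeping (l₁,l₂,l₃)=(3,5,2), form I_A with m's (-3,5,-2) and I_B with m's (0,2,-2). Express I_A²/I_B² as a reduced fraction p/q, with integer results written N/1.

6/1

Shared (l₁,l₂,l₃)=(3,5,2): N and (l;000)² cancel in I_A²/I_B².
A: Δ = 6!·0!·4!/11! = 1/2310; Racah Σ t=6..6: t=6:+1/17280 = 1/17280; ⇒ 3j(3 5 2; -3 5 -2)² = 1/11, sgn +1
B: Δ = 6!·0!·4!/11! = 1/2310; Racah Σ t=3..3: t=3:−1/864 = -1/864; ⇒ 3j(3 5 2; 0 2 -2)² = 1/66, sgn -1
I_A²/I_B² = (1/11)/(1/66) = 6/1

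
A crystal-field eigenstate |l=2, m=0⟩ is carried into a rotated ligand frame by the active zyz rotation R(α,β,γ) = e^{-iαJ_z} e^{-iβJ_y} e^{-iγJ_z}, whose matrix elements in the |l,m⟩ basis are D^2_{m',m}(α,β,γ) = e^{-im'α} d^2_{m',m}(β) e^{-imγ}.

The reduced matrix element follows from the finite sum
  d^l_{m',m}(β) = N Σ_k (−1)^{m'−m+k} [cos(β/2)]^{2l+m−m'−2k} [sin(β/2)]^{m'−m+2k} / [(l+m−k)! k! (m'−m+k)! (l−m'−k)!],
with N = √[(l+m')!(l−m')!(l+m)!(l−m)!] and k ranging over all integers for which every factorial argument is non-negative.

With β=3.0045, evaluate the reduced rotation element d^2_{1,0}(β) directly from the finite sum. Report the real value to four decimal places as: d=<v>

d^2_{1,0}(β=3.0045) via the finite sum:
With c≡cos(β/2)=0.068493 and s≡sin(β/2)=0.997652, N=[6·1·2·2]^{1/2}=4.898979
The bounds max(0,m−m')=0 and min(l+m,l−m')=1 give 2 terms
  k=0: (−1)^1·4.8990/(2)·0.0685^3·0.9977^1 = -0.000785
  k=1: (−1)^2·4.8990/(2)·0.0685^1·0.9977^3 = +0.166593
d^2_{1,0}(3.0045) = -0.000785 +0.166593 = +0.165808

d=0.1658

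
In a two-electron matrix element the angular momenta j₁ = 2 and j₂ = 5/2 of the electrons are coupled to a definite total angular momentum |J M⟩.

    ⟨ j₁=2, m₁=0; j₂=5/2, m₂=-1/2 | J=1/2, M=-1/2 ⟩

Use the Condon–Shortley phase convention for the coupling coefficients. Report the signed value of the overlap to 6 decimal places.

+0.447214  (= +√(1/5))

√[2·4!0!1!/6! · 2!2!2!3!0!1!] = √(16/5)
  +(−1)^2/∏(2,2,0,0,0,1)! = 1/4  (running 1/4)
⟨..|..⟩ = √(16/5)·(1/4) = +0.447214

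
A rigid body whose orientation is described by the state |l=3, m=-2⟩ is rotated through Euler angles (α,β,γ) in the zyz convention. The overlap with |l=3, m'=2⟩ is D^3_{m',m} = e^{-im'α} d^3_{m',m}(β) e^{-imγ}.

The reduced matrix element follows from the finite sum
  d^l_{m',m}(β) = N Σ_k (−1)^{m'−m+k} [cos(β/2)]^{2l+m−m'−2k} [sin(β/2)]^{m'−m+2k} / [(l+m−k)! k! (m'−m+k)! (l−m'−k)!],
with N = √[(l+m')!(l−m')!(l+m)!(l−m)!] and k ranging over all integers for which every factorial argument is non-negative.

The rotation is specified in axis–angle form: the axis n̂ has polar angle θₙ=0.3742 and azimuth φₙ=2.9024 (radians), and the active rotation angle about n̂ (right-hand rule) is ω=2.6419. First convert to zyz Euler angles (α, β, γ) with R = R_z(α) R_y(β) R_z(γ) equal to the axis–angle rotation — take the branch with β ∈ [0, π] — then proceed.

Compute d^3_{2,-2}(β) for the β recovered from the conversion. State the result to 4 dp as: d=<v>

Axis–angle → zyz. n̂ = (sinθₙcosφₙ, sinθₙsinφₙ, cosθₙ) = (-0.355121, +0.086600, +0.930800), ω = 2.6419.
R = I cosω + sinω [n̂]ₓ + (1−cosω) n̂n̂ᵀ gives
  R = [-0.640927, -0.503745, -0.579183; +0.388251, -0.863648, +0.321518; -0.662173, -0.018799, +0.749115]
β = atan2(√(R₁₃²+R₂₃²), R₃₃) = 0.724071; α = atan2(R₂₃, R₁₃) mod 2π = 2.634825; γ = atan2(R₃₂, −R₃₁) mod 2π = 6.254803
d^3_{2,-2}(β=0.7241) via the finite sum:
Half-angle: c=0.935178, s=0.354179. N=√(120·1·1·120)=120.000000
The bounds max(0,m−m')=0 and min(l+m,l−m')=1 give 2 terms
  k=0: (−1)^4·120.0000/(24)·0.9352^2·0.3542^4 = +0.068809
  k=1: (−1)^5·120.0000/(120)·0.9352^0·0.3542^6 = -0.001974
d^3_{2,-2}(0.7241) = +0.068809 -0.001974 = +0.066835

d=0.0668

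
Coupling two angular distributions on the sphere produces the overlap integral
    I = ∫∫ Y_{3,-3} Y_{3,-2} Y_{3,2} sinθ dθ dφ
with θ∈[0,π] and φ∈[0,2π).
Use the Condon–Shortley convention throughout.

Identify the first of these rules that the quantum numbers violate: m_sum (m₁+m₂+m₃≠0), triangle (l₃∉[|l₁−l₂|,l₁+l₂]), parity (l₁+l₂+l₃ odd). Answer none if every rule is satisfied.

m_sum

Σmᵢ = -3  ✗
l₃∈[|l₁−l₂|,l₁+l₂]=[0,6], have l₃=3
Σlᵢ = 9 ⇒ odd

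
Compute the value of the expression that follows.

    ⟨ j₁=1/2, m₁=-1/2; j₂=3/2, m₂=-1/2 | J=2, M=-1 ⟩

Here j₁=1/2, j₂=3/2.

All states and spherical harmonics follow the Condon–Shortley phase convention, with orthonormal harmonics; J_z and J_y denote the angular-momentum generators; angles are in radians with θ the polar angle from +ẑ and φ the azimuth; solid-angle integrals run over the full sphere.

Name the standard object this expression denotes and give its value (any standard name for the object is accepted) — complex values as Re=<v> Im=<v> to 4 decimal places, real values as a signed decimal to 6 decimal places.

Clebsch–Gordan coefficient, +√(3/4) ≈ +0.866025

This is a Clebsch–Gordan (vector-coupling) coefficient.
triangle: 0!·1!·3!/5! = 6/120
(j±m)!: 0!·1!·1!·2!·1!·3! = 12
prefactor² = (2J+1)·Δ·N² = 3
  k=0: +1/(0!·0!·1!·1!·0!·2!) = 1/2
Σ = 1/2  ⇒  CG² = 3·(1/2)² = 3/4
CG = +√(3/4) = +0.866025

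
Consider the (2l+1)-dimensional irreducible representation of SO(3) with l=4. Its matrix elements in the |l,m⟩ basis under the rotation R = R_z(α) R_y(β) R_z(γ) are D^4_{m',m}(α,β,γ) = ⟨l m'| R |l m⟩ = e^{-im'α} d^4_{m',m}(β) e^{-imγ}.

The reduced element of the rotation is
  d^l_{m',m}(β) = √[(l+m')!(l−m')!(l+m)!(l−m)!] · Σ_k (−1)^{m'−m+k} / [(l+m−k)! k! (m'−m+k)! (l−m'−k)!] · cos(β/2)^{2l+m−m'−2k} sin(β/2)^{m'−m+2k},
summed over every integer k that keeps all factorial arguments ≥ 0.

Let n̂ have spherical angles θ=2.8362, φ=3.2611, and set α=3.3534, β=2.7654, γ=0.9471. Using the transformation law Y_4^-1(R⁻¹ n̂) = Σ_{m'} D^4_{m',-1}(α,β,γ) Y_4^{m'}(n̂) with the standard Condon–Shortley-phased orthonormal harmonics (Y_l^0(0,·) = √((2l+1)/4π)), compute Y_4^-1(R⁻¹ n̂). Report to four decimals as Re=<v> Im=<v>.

Re=0.0364 Im=0.1392

Need the full column D^4_{m',-1} for m'=−4..4 at α=3.3534, β=2.7654, γ=0.9471.
cos(β/2)=0.186989, sin(β/2)=0.982362
d^4_{-4,-1}: single k=3 term ⇒ +0.001622;  D = -0.000360+0.001581i
d^4_{-3,-1}: k∈[2..3] ⇒ +0.000327 -0.015062 = -0.014734;  D = -0.000173+0.014733i
d^4_{-2,-1}: k∈[1..3] ⇒ +0.000033 -0.004597 +0.084591 = +0.080027;  D = +0.015905+0.078430i
d^4_{-1,-1}: k∈[0..3] ⇒ +0.000001 -0.000619 +0.034156 -0.314240 = -0.280701;  D = +0.112376+0.257225i
d^4_{0,-1}: k∈[0..3] ⇒ -0.000035 +0.005815 -0.160499 +0.738299 = +0.583580;  D = +0.340834+0.473706i
d^4_{1,-1}: k∈[0..3] ⇒ +0.000413 -0.034156 +0.471361 -0.867306 = -0.429689;  D = +0.318672+0.288237i
d^4_{2,-1}: k∈[0..2] ⇒ -0.003065 +0.126886 -0.700412 = -0.576591;  D = -0.499375-0.288239i
d^4_{3,-1}: k∈[0..1] ⇒ +0.015062 -0.249421 = -0.234359;  D = +0.223068+0.071868i
d^4_{4,-1}: single k=0 term ⇒ -0.044761;  D = -0.044538-0.004463i
Y_4^{m'}(θ=2.8362,φ=3.2611) and Σ D·Y over m':
  (-0.0004+0.0016i)·(+0.0032-0.0017i)  (-0.0002+0.0147i)·(+0.0304-0.0114i)  (+0.0159+0.0784i)·(+0.1577-0.0384i)  (+0.1124+0.2572i)·(+0.4535-0.0545i)  (+0.3408+0.4737i)·(+0.4940+0.0000i)  (+0.3187+0.2882i)·(-0.4535-0.0545i)  (-0.4994-0.2882i)·(+0.1577+0.0384i)  (+0.2231+0.0719i)·(-0.0304-0.0114i)  (-0.0445-0.0045i)·(+0.0032+0.0017i)
Y_4^-1(R⁻¹ n̂) = +0.036438+0.139236i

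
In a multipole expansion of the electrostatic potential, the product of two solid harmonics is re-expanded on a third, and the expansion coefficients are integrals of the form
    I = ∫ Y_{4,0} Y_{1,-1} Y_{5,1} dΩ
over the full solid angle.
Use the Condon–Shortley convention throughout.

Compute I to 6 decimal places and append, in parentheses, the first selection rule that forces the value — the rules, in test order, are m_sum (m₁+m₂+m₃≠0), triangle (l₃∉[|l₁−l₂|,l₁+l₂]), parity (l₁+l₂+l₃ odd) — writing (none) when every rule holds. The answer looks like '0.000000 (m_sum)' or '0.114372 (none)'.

Rules hold: Σm=0, L=10 even, 3≤5≤5.
N = 9·3·11 = 297
Δ = 0!·8!·2!/11! = 1/495
Racah Σ t=0..0: t=0:+1/576 = 1/576
⇒ 3j(4 1 5; 0 0 0)² = 5/99, sgn -1
Racah Σ t=0..0: t=0:+1/1152 = 1/1152
⇒ 3j(4 1 5; 0 -1 1)² = 1/33, sgn +1
4πI² = N·(3j₀)²·(3jₘ)² = 5/11
I = -1·√(0.454545/4π) = -0.19018827
No selection rule forces the value: the integral is nonzero (none).

-0.190188 (none)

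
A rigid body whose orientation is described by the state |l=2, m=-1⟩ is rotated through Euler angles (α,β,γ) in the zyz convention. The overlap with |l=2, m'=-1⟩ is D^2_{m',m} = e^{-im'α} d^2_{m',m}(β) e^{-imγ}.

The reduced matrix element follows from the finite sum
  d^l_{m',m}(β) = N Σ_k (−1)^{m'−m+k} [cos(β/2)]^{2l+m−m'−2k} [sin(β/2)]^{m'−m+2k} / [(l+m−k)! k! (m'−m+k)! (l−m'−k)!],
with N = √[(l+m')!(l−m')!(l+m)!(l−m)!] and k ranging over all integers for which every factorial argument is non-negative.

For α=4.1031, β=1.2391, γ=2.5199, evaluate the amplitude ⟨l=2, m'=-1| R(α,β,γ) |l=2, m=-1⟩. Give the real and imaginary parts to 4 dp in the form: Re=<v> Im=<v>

Re=-0.2179 Im=-0.0770

D^2_{-1,-1}(4.1031,1.2391,2.5199) = e^{-i·-1·4.1031}·d^2_{-1,-1}(1.2391)·e^{-i·-1·2.5199}. Compute d first:
Half-angle: c=0.814140, s=0.580669. N=√(1·6·1·6)=6.000000
k∈{0,1} keeps every argument non-negative
  k=0: (−1)^0·6.0000/(6)·0.8141^4·0.5807^0 = +0.439335
  k=1: (−1)^1·6.0000/(2)·0.8141^2·0.5807^2 = -0.670465
d^2_{-1,-1}(1.2391) = +0.439335 -0.670465 = -0.231130
Phases: e^{-i·(-1)·4.1031}=-0.572285-0.820055i, e^{-i·(-1)·2.5199}=-0.812894+0.582412i ⇒ D=-0.217913-0.077039i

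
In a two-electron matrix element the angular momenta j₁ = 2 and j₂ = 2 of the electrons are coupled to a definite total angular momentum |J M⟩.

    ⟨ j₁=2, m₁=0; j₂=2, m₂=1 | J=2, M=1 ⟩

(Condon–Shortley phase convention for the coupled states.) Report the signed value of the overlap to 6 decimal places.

−√(1/14) = -0.267261

j₁+j₂−J=2  J+j₁−j₂=2  J−j₁+j₂=2  j₁+j₂+J+1=7
(j₁±m₁, j₂±m₂, J±M) = (2,2,3,1,3,1)
P² = 8/7
sum k=1..2:
  [1] −1/2 = -1/2
  [2] +1/4 = 1/4
S = -1/4
C² = P²·S² = 1/14 ; C = -0.267261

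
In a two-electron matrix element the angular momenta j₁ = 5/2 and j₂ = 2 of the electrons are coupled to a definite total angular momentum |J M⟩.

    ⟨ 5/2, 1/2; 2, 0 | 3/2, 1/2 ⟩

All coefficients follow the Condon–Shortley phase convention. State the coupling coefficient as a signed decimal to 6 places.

√[4·3!2!1!/7! · 3!2!2!2!2!1!] = √(32/35)
  +(−1)^1/∏(1,2,1,1,1,0)! = -1/2  (running -1/2)
  +(−1)^2/∏(2,1,0,0,2,1)! = 1/4  (running -1/4)
⟨..|..⟩ = √(32/35)·(-1/4) = -0.239046

−√(2/35) = -0.239046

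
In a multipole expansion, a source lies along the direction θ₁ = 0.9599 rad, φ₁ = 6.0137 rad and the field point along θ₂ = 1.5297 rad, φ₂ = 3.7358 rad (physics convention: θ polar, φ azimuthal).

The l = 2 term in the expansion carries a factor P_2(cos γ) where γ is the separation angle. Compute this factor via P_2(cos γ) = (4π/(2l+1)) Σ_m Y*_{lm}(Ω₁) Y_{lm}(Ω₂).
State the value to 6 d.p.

-0.112718

Addition theorem: P_2(cos γ) = (4π/5) Σ_m Y*_{lm}(Ω₁) Y_{lm}(Ω₂), m = −2…2:
  [-2]  conj(Y_{2,-2})(Ω₁) = 0.22244 - 0.13303j ; Y_{2,-2}(Ω₂) = 0.14389 - 0.35777j ; Δ = -0.01559 - 0.09872j
  [-1]  conj(Y_{2,-1})(Ω₁) = 0.34989 - 0.09664j ; Y_{2,-1}(Ω₂) = -0.02628 + 0.01775j ; Δ = -0.00748 + 0.00875j
  [+0]  conj(Y_{2,0})(Ω₁) = -0.00408 + 0.00000j ; Y_{2,0}(Ω₂) = -0.31379 + 0.00000j ; Δ = 0.00128 + 0.00000j
  [+1]  conj(Y_{2,1})(Ω₁) = -0.34989 - 0.09664j ; Y_{2,1}(Ω₂) = 0.02628 + 0.01775j ; Δ = -0.00748 - 0.00875j
  [+2]  conj(Y_{2,2})(Ω₁) = 0.22244 + 0.13303j ; Y_{2,2}(Ω₂) = 0.14389 + 0.35777j ; Δ = -0.01559 + 0.09872j
Σ over m = -0.04485 + 0.00000j; ×(4π/5) → -0.11272 + 0.00000j. Real part: -0.112718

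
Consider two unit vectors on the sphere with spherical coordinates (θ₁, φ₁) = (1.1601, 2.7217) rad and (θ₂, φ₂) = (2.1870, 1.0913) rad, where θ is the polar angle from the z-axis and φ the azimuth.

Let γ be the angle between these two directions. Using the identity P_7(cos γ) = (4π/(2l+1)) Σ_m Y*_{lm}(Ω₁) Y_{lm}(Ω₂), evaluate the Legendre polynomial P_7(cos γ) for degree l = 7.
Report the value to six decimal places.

Expand P_7 via completeness: Σ_{m} conj(Y_{7,m}) at Ω₁ times Y_{7,m} at Ω₂ —
  term(m=-7) = (0.013301, -0.030009)   from Y*(Ω₁)=(0.266758, 0.054726), Y(Ω₂)=(0.025703, -0.117767)
  term(m=-6) = (0.132752, 0.049608)   from Y*(Ω₁)=(-0.360533, -0.258607), Y(Ω₂)=(-0.308289, 0.083537)
  term(m=-5) = (-0.033220, 0.108149)   from Y*(Ω₁)=(0.128554, 0.220079), Y(Ω₂)=(0.300654, 0.326565)
  term(m=-4) = (0.047128, 0.011454)   from Y*(Ω₁)=(0.020853, 0.190951), Y(Ω₂)=(0.085911, -0.237424)
  term(m=-3) = (0.010956, -0.060616)   from Y*(Ω₁)=(0.101456, -0.315512), Y(Ω₂)=(0.184234, -0.024519)
  term(m=-2) = (-0.019979, -0.002393)   from Y*(Ω₁)=(0.038543, -0.042981), Y(Ω₂)=(-0.200184, -0.285322)
  term(m=-1) = (-0.000881, 0.014768)   from Y*(Ω₁)=(-0.303705, 0.135587), Y(Ω₂)=(0.020521, -0.039466)
  term(m=+0) = (0.006307, 0.000000)   from Y*(Ω₁)=(-0.017984, -0.000000), Y(Ω₂)=(-0.350681, 0.000000)
  term(m=+1) = (-0.000881, -0.014768)   from Y*(Ω₁)=(0.303705, 0.135587), Y(Ω₂)=(-0.020521, -0.039466)
  term(m=+2) = (-0.019979, 0.002393)   from Y*(Ω₁)=(0.038543, 0.042981), Y(Ω₂)=(-0.200184, 0.285322)
  term(m=+3) = (0.010956, 0.060616)   from Y*(Ω₁)=(-0.101456, -0.315512), Y(Ω₂)=(-0.184234, -0.024519)
  term(m=+4) = (0.047128, -0.011454)   from Y*(Ω₁)=(0.020853, -0.190951), Y(Ω₂)=(0.085911, 0.237424)
  term(m=+5) = (-0.033220, -0.108149)   from Y*(Ω₁)=(-0.128554, 0.220079), Y(Ω₂)=(-0.300654, 0.326565)
  term(m=+6) = (0.132752, -0.049608)   from Y*(Ω₁)=(-0.360533, 0.258607), Y(Ω₂)=(-0.308289, -0.083537)
  term(m=+7) = (0.013301, 0.030009)   from Y*(Ω₁)=(-0.266758, 0.054726), Y(Ω₂)=(-0.025703, -0.117767)
Accumulated sum (0.306419, -0.000000); after 4π/(2l+1) scaling, (0.256705, -0.000000) ⇒ P_7 = 0.256705

0.256705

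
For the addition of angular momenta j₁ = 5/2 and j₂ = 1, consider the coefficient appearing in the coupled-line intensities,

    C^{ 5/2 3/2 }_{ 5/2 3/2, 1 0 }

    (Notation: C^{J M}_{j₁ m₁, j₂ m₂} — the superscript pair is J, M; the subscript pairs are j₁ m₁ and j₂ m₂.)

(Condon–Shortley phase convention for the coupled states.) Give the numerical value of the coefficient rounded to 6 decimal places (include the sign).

+0.507093  (= +√(9/35))

√[6·1!4!1!/7! · 4!1!1!1!4!1!] = √(576/35)
  +(−1)^0/∏(0,1,1,1,3,0)! = 1/6  (running 1/6)
  +(−1)^1/∏(1,0,0,0,4,1)! = -1/24  (running 1/8)
⟨..|..⟩ = √(576/35)·(1/8) = +0.507093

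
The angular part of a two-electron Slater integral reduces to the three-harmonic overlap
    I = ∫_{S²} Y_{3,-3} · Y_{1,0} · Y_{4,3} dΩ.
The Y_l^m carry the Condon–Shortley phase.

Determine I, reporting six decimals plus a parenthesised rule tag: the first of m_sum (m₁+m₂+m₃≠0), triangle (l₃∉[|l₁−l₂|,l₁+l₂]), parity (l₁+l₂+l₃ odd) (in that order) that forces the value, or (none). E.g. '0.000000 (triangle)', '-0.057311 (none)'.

m-sum 0 ✓  L=8 even ✓  2≤4≤4 ✓
Π(2lᵢ+1) = 7×3×9 = 189
triangle coeff Δ(3,1,4) = 1/252
Σ_t [0,0]: t=0:+1/36 = 1/36
(3j)²=4/63 [(3 1 4; 0 0 0)], sign=+1
Σ_t [0,0]: t=0:+1/720 = 1/720
(3j)²=1/36 [(3 1 4; -3 0 3)], sign=-1
⇒ 4πI² = 1/3
I = (-1)√(1/3/(4π)) = -0.16286750
No selection rule forces the value: the integral is nonzero (none).

-0.162868 (none)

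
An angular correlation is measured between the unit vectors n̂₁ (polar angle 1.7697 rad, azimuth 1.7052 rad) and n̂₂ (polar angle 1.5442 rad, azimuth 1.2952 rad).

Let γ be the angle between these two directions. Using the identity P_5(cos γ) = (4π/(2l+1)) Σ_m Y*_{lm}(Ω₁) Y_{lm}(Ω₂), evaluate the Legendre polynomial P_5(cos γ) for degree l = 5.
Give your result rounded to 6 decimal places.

-0.081835

Expand P_5 via completeness: Σ_{m} conj(Y_{5,m}) at Ω₁ times Y_{5,m} at Ω₂ —
  m=-5: Y*=-0.26157 + 0.32879j  Y=0.45473 - 0.08878j  product -0.08975 + 0.17273j
  m=-4: Y*=-0.23003 - 0.13714j  Y=0.01760 + 0.03478j  product 0.00072 - 0.01041j
  m=-3: Y*=-0.08294 + 0.19442j  Y=0.25264 - 0.23255j  product 0.02426 + 0.06841j
  m=-2: Y*=-0.27391 - 0.07545j  Y=0.03829 + 0.02354j  product -0.00871 - 0.00934j
  m=-1: Y*=-0.02042 + 0.15103j  Y=0.08626 - 0.30504j  product 0.04431 + 0.01926j
  m=+0: Y*=-0.28569 + 0.00000j  Y=0.04650 + 0.00000j  product -0.01328 + 0.00000j
  m=+1: Y*=0.02042 + 0.15103j  Y=-0.08626 - 0.30504j  product 0.04431 - 0.01926j
  m=+2: Y*=-0.27391 + 0.07545j  Y=0.03829 - 0.02354j  product -0.00871 + 0.00934j
  m=+3: Y*=0.08294 + 0.19442j  Y=-0.25264 - 0.23255j  product 0.02426 - 0.06841j
  m=+4: Y*=-0.23003 + 0.13714j  Y=0.01760 - 0.03478j  product 0.00072 + 0.01041j
  m=+5: Y*=0.26157 + 0.32879j  Y=-0.45473 - 0.08878j  product -0.08975 - 0.17273j
Σ over m = -0.07163 + 0.00000j; ×(4π/11) → -0.08183 + 0.00000j. Real part: -0.081835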